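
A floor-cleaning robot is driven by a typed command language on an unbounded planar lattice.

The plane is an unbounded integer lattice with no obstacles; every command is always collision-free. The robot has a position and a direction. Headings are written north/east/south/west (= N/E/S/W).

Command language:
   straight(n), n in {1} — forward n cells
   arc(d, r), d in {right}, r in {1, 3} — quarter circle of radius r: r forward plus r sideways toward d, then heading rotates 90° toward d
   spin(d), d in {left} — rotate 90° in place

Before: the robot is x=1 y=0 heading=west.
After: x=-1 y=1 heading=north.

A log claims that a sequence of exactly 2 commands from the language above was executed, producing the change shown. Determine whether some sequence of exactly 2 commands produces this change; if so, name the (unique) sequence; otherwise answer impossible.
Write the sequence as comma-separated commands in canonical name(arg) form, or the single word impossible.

straight(1), arc(right, 1)

key: position moved to (-1,1) AND the heading swung to N — translation plus rotation needed
begin: x=1 y=0 heading=west
step 1 (straight(1)): x=0 y=0 heading=west
step 2 (arc(right, 1)): x=-1 y=1 heading=north
all 16 alternatives checked — unique.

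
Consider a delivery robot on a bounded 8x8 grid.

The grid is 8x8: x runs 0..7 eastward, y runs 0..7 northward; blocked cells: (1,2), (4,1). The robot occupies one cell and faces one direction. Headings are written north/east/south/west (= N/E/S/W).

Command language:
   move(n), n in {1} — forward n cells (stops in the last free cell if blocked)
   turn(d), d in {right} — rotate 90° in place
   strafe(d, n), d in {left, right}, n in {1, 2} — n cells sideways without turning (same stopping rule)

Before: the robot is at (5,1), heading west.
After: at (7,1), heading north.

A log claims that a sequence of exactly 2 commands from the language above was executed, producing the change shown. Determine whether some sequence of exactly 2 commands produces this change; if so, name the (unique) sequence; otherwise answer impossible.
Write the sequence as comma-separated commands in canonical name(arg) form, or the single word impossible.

key: running strafe(right, 2) before turn(right) would end elsewhere — order is forced
t0: at (5,1), heading west
t=1 turn(right) ⇒ at (5,1), heading north
t=2 strafe(right, 2) ⇒ at (7,1), heading north
uniquely the one of 36 2-step routes that fits.

turn(right), strafe(right, 2)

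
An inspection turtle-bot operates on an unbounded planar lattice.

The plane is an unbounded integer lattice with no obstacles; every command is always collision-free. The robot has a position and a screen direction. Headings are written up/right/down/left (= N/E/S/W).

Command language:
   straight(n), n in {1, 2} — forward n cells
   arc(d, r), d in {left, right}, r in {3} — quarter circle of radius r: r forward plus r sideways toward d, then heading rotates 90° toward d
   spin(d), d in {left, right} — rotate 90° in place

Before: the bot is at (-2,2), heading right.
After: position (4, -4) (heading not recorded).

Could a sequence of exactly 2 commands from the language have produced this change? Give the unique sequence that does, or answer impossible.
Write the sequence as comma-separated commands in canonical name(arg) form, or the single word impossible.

arc(right, 3), arc(left, 3)

key: running arc(left, 3) before arc(right, 3) would end elsewhere — order is forced
initial: at (-2,2), heading right
[1] after arc(right, 3): at (1,-1), heading down
[2] after arc(left, 3): at (4,-4), heading right
uniquely the one of 36 2-step routes that fits.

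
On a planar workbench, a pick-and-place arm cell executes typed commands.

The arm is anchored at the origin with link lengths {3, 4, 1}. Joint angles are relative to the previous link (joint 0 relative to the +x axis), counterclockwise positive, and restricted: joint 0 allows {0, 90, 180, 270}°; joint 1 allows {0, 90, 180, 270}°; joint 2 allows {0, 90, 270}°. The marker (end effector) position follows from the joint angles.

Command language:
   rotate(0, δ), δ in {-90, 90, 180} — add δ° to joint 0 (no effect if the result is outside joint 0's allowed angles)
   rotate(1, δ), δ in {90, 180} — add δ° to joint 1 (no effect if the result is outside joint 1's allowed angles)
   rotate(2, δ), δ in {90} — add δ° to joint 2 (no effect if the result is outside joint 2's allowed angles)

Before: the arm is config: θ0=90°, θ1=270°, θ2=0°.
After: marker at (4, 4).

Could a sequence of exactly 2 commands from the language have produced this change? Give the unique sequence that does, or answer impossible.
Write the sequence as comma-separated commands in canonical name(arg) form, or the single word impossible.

begin: config: θ0=90°, θ1=270°, θ2=0°
t=1 rotate(2, 90) ⇒ config: θ0=90°, θ1=270°, θ2=90°
t=2 rotate(2, 90) ⇒ config: θ0=90°, θ1=270°, θ2=90°
no other 2-command option fits: unique.

rotate(2, 90), rotate(2, 90)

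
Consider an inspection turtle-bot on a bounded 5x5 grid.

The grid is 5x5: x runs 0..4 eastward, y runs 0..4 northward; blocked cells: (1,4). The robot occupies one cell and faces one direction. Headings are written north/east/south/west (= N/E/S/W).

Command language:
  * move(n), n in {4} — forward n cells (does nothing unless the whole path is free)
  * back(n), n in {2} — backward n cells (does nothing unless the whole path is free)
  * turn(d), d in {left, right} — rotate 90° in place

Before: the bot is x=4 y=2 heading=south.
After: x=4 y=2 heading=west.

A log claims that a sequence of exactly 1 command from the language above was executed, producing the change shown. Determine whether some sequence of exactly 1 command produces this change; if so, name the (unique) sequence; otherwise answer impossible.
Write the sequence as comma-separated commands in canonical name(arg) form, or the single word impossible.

turn(right)

key: parked at (4,2) the whole time — nothing moves the robot
start: x=4 y=2 heading=south
1. turn(right) → x=4 y=2 heading=west
no other 1-command option fits: unique.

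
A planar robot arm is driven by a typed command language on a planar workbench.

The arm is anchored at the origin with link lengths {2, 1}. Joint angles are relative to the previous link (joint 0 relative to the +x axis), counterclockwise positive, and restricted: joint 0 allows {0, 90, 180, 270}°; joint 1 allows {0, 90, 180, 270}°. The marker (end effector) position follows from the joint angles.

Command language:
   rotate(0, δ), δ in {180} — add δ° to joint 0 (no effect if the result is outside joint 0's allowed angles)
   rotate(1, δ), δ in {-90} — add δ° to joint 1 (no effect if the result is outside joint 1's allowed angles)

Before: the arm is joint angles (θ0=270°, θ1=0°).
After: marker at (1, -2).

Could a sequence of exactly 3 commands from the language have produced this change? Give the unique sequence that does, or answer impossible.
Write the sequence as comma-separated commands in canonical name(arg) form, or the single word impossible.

from: joint angles (θ0=270°, θ1=0°)
t=1 rotate(1, -90) ⇒ joint angles (θ0=270°, θ1=270°)
t=2 rotate(1, -90) ⇒ joint angles (θ0=270°, θ1=180°)
t=3 rotate(1, -90) ⇒ joint angles (θ0=270°, θ1=90°)
no other 3-command option fits: unique.

rotate(1, -90), rotate(1, -90), rotate(1, -90)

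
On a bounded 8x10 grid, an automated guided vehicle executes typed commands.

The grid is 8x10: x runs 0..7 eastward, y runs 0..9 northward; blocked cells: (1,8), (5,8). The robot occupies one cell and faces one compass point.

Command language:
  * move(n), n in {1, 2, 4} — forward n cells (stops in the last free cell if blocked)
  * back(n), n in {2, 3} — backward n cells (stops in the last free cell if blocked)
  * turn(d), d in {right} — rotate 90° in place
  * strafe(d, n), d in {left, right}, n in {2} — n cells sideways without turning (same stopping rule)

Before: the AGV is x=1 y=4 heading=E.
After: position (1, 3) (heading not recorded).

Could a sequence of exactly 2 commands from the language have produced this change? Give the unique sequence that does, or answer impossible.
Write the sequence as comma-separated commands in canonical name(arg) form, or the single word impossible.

key: order matters: swapping turn(right) and move(1) lands elsewhere
from: x=1 y=4 heading=E
[1] after turn(right): x=1 y=4 heading=S
[2] after move(1): x=1 y=3 heading=S
all 64 alternatives checked — unique.

turn(right), move(1)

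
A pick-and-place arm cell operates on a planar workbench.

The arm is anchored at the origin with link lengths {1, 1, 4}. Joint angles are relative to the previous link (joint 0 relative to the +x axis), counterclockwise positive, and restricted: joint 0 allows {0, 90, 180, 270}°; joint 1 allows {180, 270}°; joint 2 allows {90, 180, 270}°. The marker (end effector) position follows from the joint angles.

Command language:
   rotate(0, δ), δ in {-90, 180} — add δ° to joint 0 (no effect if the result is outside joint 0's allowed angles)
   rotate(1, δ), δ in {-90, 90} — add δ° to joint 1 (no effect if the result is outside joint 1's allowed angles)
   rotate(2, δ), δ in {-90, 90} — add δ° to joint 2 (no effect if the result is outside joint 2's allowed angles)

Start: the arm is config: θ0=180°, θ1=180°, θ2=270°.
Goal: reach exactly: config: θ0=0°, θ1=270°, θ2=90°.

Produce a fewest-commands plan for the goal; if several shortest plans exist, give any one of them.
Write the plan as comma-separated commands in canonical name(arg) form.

rotate(2, -90), rotate(2, -90), rotate(0, 180), rotate(1, 90)

initial: config: θ0=180°, θ1=180°, θ2=270°
t=1 rotate(2, -90) ⇒ config: θ0=180°, θ1=180°, θ2=180°
t=2 rotate(2, -90) ⇒ config: θ0=180°, θ1=180°, θ2=90°
t=3 rotate(0, 180) ⇒ config: θ0=0°, θ1=180°, θ2=90°
t=4 rotate(1, 90) ⇒ config: θ0=0°, θ1=270°, θ2=90°
nothing shorter than 4 reaches the goal.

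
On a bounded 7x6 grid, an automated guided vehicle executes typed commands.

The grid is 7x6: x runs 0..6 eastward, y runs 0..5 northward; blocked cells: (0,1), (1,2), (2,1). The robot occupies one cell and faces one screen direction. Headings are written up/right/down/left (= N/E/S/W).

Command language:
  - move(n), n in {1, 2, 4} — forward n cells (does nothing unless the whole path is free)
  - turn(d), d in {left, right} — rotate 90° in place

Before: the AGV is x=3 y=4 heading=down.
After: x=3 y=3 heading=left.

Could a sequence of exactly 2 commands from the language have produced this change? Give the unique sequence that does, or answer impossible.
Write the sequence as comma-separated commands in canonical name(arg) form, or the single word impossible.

move(1), turn(right)

key: cell and facing (now W) both changed — the 2 commands mix motion and turning
t0: x=3 y=4 heading=down
[1] after move(1): x=3 y=3 heading=down
[2] after turn(right): x=3 y=3 heading=left
no other 2-command option fits: unique.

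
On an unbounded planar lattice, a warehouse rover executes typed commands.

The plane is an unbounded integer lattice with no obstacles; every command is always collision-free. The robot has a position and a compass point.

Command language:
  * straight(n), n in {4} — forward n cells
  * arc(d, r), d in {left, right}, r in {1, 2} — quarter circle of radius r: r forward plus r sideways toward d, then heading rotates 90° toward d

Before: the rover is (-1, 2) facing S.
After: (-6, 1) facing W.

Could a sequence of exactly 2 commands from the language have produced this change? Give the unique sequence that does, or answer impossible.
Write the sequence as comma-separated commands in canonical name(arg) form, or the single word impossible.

arc(right, 1), straight(4)

key: order matters: swapping arc(right, 1) and straight(4) lands elsewhere
t0: (-1, 2) facing S
1. arc(right, 1) → (-2, 1) facing W
2. straight(4) → (-6, 1) facing W
no other 2-command option fits: unique.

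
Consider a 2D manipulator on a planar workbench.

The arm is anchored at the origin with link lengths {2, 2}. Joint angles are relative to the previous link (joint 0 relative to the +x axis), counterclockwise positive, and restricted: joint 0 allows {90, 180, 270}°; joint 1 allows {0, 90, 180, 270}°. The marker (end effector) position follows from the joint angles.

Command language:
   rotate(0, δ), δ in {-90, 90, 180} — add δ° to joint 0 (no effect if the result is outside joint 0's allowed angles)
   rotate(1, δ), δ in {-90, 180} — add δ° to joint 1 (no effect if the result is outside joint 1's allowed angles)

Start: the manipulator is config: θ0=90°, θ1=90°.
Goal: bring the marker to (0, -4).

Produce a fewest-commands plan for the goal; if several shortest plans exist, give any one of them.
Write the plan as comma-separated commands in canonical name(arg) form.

start: config: θ0=90°, θ1=90°
[1] after rotate(1, -90): config: θ0=90°, θ1=0°
[2] after rotate(0, 180): config: θ0=270°, θ1=0°
shorter routes all fall short; 2 is best.

rotate(1, -90), rotate(0, 180)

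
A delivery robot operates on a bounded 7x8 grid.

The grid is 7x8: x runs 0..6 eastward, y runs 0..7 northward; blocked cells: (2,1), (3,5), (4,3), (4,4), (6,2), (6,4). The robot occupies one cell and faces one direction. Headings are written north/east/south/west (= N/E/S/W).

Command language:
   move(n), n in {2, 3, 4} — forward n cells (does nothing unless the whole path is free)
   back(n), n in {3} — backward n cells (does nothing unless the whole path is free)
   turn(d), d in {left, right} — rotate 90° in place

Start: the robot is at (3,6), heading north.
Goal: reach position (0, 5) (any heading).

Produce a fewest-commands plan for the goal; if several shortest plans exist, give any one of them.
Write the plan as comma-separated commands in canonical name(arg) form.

turn(left), move(3), turn(left), move(4), back(3)

initial: at (3,6), heading north
t=1 turn(left) ⇒ at (3,6), heading west
t=2 move(3) ⇒ at (0,6), heading west
t=3 turn(left) ⇒ at (0,6), heading south
t=4 move(4) ⇒ at (0,2), heading south
t=5 back(3) ⇒ at (0,5), heading south
nothing shorter than 5 reaches the goal.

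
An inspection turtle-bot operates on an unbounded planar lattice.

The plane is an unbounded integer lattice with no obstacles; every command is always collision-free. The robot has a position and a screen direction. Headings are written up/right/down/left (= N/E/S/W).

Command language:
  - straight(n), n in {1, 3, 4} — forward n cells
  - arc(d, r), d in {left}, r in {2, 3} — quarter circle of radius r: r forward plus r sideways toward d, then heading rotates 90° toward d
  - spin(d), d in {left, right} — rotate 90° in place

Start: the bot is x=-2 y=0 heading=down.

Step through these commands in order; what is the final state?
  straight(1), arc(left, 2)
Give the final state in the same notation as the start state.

x=0 y=-3 heading=right

begin: x=-2 y=0 heading=down
1. straight(1) → x=-2 y=-1 heading=down
2. arc(left, 2) → x=0 y=-3 heading=right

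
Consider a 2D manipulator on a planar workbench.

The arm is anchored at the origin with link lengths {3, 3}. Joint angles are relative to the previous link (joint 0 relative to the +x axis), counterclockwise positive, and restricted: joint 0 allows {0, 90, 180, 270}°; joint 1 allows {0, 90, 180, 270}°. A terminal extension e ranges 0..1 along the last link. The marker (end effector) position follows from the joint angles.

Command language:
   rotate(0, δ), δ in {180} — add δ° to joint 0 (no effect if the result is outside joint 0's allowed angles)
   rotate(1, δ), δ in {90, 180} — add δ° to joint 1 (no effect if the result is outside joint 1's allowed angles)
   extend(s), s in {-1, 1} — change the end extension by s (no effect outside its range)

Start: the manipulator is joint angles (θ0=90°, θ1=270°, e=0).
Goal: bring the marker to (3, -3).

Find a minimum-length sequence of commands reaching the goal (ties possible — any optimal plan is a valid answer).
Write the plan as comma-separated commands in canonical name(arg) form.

rotate(1, 180), rotate(0, 180)

begin: joint angles (θ0=90°, θ1=270°, e=0)
step 1 (rotate(1, 180)): joint angles (θ0=90°, θ1=90°, e=0)
step 2 (rotate(0, 180)): joint angles (θ0=270°, θ1=90°, e=0)
nothing shorter than 2 reaches the goal.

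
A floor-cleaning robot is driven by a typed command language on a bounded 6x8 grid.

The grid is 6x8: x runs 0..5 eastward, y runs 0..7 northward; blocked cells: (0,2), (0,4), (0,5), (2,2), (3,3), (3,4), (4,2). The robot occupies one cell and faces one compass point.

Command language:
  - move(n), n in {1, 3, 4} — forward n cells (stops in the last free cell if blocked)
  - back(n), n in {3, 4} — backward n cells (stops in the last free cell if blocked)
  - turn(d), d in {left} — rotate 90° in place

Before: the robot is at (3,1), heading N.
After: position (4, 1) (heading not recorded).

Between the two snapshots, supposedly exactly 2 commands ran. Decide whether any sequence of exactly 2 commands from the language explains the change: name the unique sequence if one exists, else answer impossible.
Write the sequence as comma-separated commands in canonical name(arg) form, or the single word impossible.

impossible

all 36 sequences checked — none match.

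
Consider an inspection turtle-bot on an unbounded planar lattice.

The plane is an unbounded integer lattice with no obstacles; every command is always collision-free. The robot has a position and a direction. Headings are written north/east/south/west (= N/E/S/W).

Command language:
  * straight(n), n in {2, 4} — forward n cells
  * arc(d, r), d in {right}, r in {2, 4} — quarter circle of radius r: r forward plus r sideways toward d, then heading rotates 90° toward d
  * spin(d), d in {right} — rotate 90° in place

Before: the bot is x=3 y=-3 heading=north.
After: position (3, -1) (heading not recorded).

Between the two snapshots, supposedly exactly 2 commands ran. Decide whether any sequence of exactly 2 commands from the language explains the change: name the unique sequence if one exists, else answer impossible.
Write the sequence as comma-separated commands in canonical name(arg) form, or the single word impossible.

key: running spin(right) before straight(2) would end elsewhere — order is forced
start: x=3 y=-3 heading=north
step 1 (straight(2)): x=3 y=-1 heading=north
step 2 (spin(right)): x=3 y=-1 heading=east
all 25 alternatives checked — unique.

straight(2), spin(right)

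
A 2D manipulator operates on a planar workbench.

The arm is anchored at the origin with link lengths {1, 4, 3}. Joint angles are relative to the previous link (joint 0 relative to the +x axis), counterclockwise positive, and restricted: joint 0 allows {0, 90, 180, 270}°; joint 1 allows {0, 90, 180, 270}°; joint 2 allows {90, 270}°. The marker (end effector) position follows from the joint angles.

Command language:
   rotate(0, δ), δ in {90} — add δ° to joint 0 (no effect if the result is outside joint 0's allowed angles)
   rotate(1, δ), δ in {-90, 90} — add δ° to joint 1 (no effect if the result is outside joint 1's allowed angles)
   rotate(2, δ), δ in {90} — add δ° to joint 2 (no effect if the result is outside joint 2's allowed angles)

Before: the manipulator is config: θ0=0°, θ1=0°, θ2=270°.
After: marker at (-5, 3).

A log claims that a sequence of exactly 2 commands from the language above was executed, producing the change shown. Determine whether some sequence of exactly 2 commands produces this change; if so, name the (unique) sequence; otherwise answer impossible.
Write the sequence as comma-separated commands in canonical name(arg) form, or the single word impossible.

begin: config: θ0=0°, θ1=0°, θ2=270°
t=1 rotate(0, 90) ⇒ config: θ0=90°, θ1=0°, θ2=270°
t=2 rotate(0, 90) ⇒ config: θ0=180°, θ1=0°, θ2=270°
no rival 2-sequence matches.

rotate(0, 90), rotate(0, 90)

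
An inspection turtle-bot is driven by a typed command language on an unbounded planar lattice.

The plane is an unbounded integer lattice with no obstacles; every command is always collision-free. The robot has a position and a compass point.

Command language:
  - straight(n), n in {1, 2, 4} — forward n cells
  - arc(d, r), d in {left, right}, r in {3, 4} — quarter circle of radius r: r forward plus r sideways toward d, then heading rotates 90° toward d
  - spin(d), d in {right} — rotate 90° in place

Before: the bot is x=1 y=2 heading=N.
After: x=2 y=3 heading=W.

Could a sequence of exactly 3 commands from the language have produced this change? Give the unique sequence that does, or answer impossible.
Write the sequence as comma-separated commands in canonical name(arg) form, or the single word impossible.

key: running arc(right, 3) before arc(right, 4) would end elsewhere — order is forced
begin: x=1 y=2 heading=N
t=1 arc(right, 4) ⇒ x=5 y=6 heading=E
t=2 spin(right) ⇒ x=5 y=6 heading=S
t=3 arc(right, 3) ⇒ x=2 y=3 heading=W
uniquely the one of 512 3-step routes that fits.

arc(right, 4), spin(right), arc(right, 3)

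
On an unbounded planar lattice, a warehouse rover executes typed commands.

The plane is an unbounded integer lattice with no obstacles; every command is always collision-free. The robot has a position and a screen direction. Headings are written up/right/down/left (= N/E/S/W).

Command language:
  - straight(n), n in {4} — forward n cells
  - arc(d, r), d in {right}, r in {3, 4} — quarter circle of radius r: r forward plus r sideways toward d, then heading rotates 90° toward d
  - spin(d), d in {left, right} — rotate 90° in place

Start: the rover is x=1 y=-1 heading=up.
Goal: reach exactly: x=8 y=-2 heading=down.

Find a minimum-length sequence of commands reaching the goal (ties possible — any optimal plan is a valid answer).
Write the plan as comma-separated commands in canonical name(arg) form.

arc(right, 3), arc(right, 4)

from: x=1 y=-1 heading=up
t=1 arc(right, 3) ⇒ x=4 y=2 heading=right
t=2 arc(right, 4) ⇒ x=8 y=-2 heading=down
minimal: 2 command(s), checked below 2.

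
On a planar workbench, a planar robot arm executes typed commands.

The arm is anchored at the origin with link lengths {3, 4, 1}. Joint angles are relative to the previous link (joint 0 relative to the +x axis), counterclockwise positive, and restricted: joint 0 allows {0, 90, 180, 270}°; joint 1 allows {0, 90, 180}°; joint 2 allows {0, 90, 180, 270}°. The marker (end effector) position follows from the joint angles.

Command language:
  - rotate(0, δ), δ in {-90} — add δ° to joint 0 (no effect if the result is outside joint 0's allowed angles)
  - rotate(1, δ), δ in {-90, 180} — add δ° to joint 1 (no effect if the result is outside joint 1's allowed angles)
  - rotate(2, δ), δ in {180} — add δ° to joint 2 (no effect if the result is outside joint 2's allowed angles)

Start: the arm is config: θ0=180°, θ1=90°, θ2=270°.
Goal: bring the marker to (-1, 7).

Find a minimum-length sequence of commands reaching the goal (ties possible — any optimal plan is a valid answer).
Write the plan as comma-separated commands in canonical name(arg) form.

rotate(2, 180), rotate(0, -90), rotate(1, -90)

start: config: θ0=180°, θ1=90°, θ2=270°
t=1 rotate(2, 180) ⇒ config: θ0=180°, θ1=90°, θ2=90°
t=2 rotate(0, -90) ⇒ config: θ0=90°, θ1=90°, θ2=90°
t=3 rotate(1, -90) ⇒ config: θ0=90°, θ1=0°, θ2=90°
shorter routes all fall short; 3 is best.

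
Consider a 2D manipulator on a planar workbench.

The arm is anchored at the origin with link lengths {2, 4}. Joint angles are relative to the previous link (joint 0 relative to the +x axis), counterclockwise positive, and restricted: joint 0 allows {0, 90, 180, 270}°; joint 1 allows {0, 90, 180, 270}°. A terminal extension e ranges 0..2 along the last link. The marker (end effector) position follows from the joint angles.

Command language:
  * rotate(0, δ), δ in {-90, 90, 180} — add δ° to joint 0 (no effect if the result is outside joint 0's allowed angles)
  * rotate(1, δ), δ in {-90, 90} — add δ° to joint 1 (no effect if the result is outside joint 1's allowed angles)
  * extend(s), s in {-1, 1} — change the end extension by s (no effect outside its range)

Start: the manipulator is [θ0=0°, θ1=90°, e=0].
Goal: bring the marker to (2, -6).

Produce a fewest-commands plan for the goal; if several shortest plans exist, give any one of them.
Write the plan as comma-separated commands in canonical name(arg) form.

extend(1), extend(1), rotate(1, -90), rotate(1, -90)

start: [θ0=0°, θ1=90°, e=0]
t=1 extend(1) ⇒ [θ0=0°, θ1=90°, e=1]
t=2 extend(1) ⇒ [θ0=0°, θ1=90°, e=2]
t=3 rotate(1, -90) ⇒ [θ0=0°, θ1=0°, e=2]
t=4 rotate(1, -90) ⇒ [θ0=0°, θ1=270°, e=2]
nothing shorter than 4 reaches the goal.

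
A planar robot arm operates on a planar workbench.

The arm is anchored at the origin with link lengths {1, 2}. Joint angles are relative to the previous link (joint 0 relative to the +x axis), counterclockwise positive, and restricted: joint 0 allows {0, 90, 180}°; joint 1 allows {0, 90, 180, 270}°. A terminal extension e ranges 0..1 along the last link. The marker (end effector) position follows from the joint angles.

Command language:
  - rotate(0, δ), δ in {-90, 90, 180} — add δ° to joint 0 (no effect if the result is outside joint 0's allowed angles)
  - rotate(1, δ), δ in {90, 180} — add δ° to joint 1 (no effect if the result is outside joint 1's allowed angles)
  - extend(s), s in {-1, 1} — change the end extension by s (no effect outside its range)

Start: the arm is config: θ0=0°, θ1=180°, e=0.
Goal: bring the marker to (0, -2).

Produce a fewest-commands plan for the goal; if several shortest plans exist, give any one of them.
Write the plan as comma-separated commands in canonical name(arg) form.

start: config: θ0=0°, θ1=180°, e=0
[1] after rotate(0, 90): config: θ0=90°, θ1=180°, e=0
[2] after extend(1): config: θ0=90°, θ1=180°, e=1
no 1-step plan works, so 2 is optimal.

rotate(0, 90), extend(1)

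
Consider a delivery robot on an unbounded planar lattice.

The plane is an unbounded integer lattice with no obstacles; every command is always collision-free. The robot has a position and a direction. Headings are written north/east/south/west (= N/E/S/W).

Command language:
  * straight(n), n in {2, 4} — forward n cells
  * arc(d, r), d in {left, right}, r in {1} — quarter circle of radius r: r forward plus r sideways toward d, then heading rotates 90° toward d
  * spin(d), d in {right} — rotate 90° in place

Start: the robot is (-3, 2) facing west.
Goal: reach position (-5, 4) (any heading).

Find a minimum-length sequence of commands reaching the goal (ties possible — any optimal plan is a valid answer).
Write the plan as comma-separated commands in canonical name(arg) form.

start: (-3, 2) facing west
[1] after arc(right, 1): (-4, 3) facing north
[2] after arc(left, 1): (-5, 4) facing west
shorter routes all fall short; 2 is best.

arc(right, 1), arc(left, 1)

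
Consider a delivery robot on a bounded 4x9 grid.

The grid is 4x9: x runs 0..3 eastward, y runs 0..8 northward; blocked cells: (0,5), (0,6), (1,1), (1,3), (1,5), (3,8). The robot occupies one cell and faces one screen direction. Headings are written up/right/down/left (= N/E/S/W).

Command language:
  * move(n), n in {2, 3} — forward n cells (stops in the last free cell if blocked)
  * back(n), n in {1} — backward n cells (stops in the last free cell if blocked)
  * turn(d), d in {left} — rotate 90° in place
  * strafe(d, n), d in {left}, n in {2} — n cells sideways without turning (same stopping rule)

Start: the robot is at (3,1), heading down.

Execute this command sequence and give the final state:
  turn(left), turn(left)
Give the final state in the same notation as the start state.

t0: at (3,1), heading down
1. turn(left) → at (3,1), heading right
2. turn(left) → at (3,1), heading up

at (3,1), heading up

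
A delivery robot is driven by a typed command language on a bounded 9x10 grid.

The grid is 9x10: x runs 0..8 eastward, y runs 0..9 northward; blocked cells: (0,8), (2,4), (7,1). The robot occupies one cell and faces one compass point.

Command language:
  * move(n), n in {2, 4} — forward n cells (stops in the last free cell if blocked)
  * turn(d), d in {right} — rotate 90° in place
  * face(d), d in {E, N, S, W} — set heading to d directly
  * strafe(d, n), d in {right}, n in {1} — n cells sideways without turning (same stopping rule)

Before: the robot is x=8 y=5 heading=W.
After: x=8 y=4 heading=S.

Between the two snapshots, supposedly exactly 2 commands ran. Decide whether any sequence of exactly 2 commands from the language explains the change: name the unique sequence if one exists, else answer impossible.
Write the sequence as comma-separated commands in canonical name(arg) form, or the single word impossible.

impossible

all 64 sequences checked — none match.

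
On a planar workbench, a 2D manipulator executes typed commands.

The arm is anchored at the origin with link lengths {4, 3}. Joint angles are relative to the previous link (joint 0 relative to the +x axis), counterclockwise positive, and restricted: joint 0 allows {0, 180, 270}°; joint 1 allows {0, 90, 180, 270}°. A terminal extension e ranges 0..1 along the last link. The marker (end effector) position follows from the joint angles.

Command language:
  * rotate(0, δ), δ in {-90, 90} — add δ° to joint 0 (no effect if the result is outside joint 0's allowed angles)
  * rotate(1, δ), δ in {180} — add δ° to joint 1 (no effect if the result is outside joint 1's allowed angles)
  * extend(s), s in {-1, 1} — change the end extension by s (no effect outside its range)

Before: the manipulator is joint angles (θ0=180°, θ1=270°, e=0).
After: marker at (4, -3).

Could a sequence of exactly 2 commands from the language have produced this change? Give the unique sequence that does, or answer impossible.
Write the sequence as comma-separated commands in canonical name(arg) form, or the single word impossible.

from: joint angles (θ0=180°, θ1=270°, e=0)
[1] after rotate(0, 90): joint angles (θ0=270°, θ1=270°, e=0)
[2] after rotate(0, 90): joint angles (θ0=0°, θ1=270°, e=0)
uniquely the one of 25 2-step routes that fits.

rotate(0, 90), rotate(0, 90)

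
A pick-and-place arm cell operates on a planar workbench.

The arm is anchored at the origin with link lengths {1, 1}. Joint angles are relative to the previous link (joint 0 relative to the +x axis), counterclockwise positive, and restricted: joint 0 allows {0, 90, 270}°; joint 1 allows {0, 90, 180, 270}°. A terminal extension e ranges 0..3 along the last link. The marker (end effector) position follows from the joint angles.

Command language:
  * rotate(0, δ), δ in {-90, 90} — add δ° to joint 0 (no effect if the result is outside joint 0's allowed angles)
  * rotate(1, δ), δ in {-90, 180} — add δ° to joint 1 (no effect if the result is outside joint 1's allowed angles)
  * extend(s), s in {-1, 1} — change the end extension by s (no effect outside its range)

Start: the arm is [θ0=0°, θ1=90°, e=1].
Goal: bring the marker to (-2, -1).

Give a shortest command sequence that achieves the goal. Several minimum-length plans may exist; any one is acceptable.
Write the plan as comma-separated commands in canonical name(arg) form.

begin: [θ0=0°, θ1=90°, e=1]
step 1 (rotate(0, -90)): [θ0=270°, θ1=90°, e=1]
step 2 (rotate(1, 180)): [θ0=270°, θ1=270°, e=1]
shorter routes all fall short; 2 is best.

rotate(0, -90), rotate(1, 180)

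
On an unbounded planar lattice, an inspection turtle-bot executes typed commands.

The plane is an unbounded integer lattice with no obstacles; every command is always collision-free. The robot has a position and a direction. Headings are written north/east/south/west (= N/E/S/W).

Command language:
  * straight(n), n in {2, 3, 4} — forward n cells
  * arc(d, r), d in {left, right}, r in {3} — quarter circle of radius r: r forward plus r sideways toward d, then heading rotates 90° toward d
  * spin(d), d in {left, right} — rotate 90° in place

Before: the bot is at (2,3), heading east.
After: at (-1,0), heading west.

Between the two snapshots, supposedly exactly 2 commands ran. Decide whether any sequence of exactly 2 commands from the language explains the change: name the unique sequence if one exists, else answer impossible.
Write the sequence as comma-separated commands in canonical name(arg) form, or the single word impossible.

spin(right), arc(right, 3)

key: running arc(right, 3) before spin(right) would end elsewhere — order is forced
start: at (2,3), heading east
step 1 (spin(right)): at (2,3), heading south
step 2 (arc(right, 3)): at (-1,0), heading west
all 49 alternatives checked — unique.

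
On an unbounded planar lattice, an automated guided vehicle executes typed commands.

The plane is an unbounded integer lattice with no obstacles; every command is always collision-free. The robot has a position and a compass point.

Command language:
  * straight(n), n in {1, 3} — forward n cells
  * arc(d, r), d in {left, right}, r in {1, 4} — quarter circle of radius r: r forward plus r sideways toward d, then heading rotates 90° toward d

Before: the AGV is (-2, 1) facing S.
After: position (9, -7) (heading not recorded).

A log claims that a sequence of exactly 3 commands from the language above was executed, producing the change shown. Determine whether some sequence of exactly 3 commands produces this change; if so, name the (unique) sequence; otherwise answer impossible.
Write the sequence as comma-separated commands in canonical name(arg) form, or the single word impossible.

key: running arc(right, 4) before arc(left, 4) would end elsewhere — order is forced
begin: (-2, 1) facing S
t=1 arc(left, 4) ⇒ (2, -3) facing E
t=2 straight(3) ⇒ (5, -3) facing E
t=3 arc(right, 4) ⇒ (9, -7) facing S
uniquely the one of 216 3-step routes that fits.

arc(left, 4), straight(3), arc(right, 4)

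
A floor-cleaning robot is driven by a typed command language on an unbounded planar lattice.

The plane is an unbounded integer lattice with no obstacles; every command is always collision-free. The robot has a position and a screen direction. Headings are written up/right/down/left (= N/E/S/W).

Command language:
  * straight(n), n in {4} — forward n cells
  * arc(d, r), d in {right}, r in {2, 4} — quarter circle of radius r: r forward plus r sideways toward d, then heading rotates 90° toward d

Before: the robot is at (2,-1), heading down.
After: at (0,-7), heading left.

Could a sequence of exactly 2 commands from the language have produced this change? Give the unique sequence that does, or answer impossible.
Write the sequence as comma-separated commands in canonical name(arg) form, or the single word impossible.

straight(4), arc(right, 2)

key: cell and facing (now W) both changed — the 2 commands mix motion and turning
initial: at (2,-1), heading down
1. straight(4) → at (2,-5), heading down
2. arc(right, 2) → at (0,-7), heading left
all 9 alternatives checked — unique.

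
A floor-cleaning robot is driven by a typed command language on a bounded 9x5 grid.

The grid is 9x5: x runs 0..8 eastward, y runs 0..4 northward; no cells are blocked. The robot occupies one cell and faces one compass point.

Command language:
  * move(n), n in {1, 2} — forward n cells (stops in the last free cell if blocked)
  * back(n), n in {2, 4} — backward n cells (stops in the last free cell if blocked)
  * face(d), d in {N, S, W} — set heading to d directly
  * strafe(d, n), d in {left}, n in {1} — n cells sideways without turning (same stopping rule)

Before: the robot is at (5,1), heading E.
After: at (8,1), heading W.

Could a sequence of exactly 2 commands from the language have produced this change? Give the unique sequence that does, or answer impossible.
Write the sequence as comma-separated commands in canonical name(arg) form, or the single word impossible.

key: position moved to (8,1) AND the heading swung to W — translation plus rotation needed
from: at (5,1), heading E
t=1 face(W) ⇒ at (5,1), heading W
t=2 back(4) ⇒ at (8,1), heading W
no other 2-command option fits: unique.

face(W), back(4)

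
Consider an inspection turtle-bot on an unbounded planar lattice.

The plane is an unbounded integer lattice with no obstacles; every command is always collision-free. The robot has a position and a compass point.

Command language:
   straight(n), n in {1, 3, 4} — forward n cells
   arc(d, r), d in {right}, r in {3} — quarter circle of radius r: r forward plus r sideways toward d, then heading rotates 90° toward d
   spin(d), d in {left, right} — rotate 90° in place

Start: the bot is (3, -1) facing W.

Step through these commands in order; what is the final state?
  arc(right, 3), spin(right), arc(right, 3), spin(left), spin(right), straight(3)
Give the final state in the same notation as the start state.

(3, -4) facing S

initial: (3, -1) facing W
[1] after arc(right, 3): (0, 2) facing N
[2] after spin(right): (0, 2) facing E
[3] after arc(right, 3): (3, -1) facing S
[4] after spin(left): (3, -1) facing E
[5] after spin(right): (3, -1) facing S
[6] after straight(3): (3, -4) facing S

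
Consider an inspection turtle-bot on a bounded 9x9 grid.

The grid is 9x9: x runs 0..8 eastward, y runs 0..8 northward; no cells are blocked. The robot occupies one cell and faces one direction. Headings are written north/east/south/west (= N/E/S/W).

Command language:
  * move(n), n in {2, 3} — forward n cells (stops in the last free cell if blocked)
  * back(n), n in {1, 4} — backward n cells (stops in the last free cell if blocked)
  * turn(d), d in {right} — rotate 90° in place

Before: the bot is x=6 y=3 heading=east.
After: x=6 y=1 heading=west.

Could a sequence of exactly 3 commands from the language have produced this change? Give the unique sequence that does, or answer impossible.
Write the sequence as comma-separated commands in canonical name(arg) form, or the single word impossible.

key: cell and facing (now W) both changed — the 3 commands mix motion and turning
start: x=6 y=3 heading=east
step 1 (turn(right)): x=6 y=3 heading=south
step 2 (move(2)): x=6 y=1 heading=south
step 3 (turn(right)): x=6 y=1 heading=west
no other 3-command option fits: unique.

turn(right), move(2), turn(right)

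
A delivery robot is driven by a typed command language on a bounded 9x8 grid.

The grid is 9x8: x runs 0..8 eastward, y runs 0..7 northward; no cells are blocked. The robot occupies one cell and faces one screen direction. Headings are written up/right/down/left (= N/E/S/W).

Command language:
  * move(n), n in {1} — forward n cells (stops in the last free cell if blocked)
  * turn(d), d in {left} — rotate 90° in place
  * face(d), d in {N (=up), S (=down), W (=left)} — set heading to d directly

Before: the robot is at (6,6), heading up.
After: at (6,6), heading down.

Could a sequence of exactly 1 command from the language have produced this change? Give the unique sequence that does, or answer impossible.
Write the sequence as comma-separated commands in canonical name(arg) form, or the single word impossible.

key: parked at (6,6) the whole time — nothing moves the robot
initial: at (6,6), heading up
step 1 (face(S)): at (6,6), heading down
no rival 1-sequence matches.

face(S)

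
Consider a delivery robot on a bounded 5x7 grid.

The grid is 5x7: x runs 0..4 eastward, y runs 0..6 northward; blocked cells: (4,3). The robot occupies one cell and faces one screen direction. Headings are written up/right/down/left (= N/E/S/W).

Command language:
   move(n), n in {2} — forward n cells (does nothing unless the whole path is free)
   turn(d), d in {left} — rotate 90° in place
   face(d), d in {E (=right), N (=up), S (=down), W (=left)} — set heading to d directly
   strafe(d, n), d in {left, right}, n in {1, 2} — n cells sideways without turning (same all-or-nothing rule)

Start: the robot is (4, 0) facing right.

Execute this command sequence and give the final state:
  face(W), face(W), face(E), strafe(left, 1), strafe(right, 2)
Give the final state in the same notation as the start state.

start: (4, 0) facing right
step 1 (face(W)): (4, 0) facing left
step 2 (face(W)): (4, 0) facing left
step 3 (face(E)): (4, 0) facing right
step 4 (strafe(left, 1)): (4, 1) facing right
step 5 (strafe(right, 2)): (4, 1) facing right

(4, 1) facing right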